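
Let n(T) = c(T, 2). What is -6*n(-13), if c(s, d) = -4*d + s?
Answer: 126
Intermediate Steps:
c(s, d) = s - 4*d
n(T) = -8 + T (n(T) = T - 4*2 = T - 8 = -8 + T)
-6*n(-13) = -6*(-8 - 13) = -6*(-21) = 126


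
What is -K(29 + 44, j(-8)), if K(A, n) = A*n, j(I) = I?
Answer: 584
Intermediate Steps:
-K(29 + 44, j(-8)) = -(29 + 44)*(-8) = -73*(-8) = -1*(-584) = 584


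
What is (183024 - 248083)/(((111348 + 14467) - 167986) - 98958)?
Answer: 65059/141129 ≈ 0.46099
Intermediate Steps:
(183024 - 248083)/(((111348 + 14467) - 167986) - 98958) = -65059/((125815 - 167986) - 98958) = -65059/(-42171 - 98958) = -65059/(-141129) = -65059*(-1/141129) = 65059/141129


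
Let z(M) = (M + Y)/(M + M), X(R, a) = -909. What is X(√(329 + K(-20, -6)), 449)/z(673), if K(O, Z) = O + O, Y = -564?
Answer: -1223514/109 ≈ -11225.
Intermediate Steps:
K(O, Z) = 2*O
z(M) = (-564 + M)/(2*M) (z(M) = (M - 564)/(M + M) = (-564 + M)/((2*M)) = (-564 + M)*(1/(2*M)) = (-564 + M)/(2*M))
X(√(329 + K(-20, -6)), 449)/z(673) = -909*1346/(-564 + 673) = -909/((½)*(1/673)*109) = -909/109/1346 = -909*1346/109 = -1223514/109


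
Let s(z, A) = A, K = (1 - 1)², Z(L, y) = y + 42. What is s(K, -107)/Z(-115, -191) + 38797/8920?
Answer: 6735193/1329080 ≈ 5.0676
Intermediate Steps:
Z(L, y) = 42 + y
K = 0 (K = 0² = 0)
s(K, -107)/Z(-115, -191) + 38797/8920 = -107/(42 - 191) + 38797/8920 = -107/(-149) + 38797*(1/8920) = -107*(-1/149) + 38797/8920 = 107/149 + 38797/8920 = 6735193/1329080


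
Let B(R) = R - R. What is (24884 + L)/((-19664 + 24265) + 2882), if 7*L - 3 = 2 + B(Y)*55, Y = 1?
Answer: 174193/52381 ≈ 3.3255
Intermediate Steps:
B(R) = 0
L = 5/7 (L = 3/7 + (2 + 0*55)/7 = 3/7 + (2 + 0)/7 = 3/7 + (⅐)*2 = 3/7 + 2/7 = 5/7 ≈ 0.71429)
(24884 + L)/((-19664 + 24265) + 2882) = (24884 + 5/7)/((-19664 + 24265) + 2882) = 174193/(7*(4601 + 2882)) = (174193/7)/7483 = (174193/7)*(1/7483) = 174193/52381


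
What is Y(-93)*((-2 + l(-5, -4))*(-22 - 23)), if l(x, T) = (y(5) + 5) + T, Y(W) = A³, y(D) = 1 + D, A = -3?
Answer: 6075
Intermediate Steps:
Y(W) = -27 (Y(W) = (-3)³ = -27)
l(x, T) = 11 + T (l(x, T) = ((1 + 5) + 5) + T = (6 + 5) + T = 11 + T)
Y(-93)*((-2 + l(-5, -4))*(-22 - 23)) = -27*(-2 + (11 - 4))*(-22 - 23) = -27*(-2 + 7)*(-45) = -135*(-45) = -27*(-225) = 6075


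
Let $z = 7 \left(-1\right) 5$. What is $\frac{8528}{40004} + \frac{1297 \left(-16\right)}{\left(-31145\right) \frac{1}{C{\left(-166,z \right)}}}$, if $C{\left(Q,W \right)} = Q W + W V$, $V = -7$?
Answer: $\frac{251345130900}{62296229} \approx 4034.7$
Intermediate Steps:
$z = -35$ ($z = \left(-7\right) 5 = -35$)
$C{\left(Q,W \right)} = - 7 W + Q W$ ($C{\left(Q,W \right)} = Q W + W \left(-7\right) = Q W - 7 W = - 7 W + Q W$)
$\frac{8528}{40004} + \frac{1297 \left(-16\right)}{\left(-31145\right) \frac{1}{C{\left(-166,z \right)}}} = \frac{8528}{40004} + \frac{1297 \left(-16\right)}{\left(-31145\right) \frac{1}{\left(-35\right) \left(-7 - 166\right)}} = 8528 \cdot \frac{1}{40004} - \frac{20752}{\left(-31145\right) \frac{1}{\left(-35\right) \left(-173\right)}} = \frac{2132}{10001} - \frac{20752}{\left(-31145\right) \frac{1}{6055}} = \frac{2132}{10001} - \frac{20752}{- \frac{6229}{1211}} = \frac{2132}{10001} - - \frac{25130672}{6229} = \frac{2132}{10001} + \frac{25130672}{6229} = \frac{251345130900}{62296229}$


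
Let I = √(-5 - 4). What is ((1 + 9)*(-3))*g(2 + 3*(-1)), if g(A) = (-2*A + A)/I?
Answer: 10*I ≈ 10.0*I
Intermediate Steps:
I = 3*I (I = √(-9) = 3*I ≈ 3.0*I)
g(A) = I*A/3 (g(A) = (-2*A + A)/((3*I)) = (-A)*(-I/3) = I*A/3)
((1 + 9)*(-3))*g(2 + 3*(-1)) = ((1 + 9)*(-3))*(I*(2 + 3*(-1))/3) = (10*(-3))*(I*(2 - 3)/3) = -10*I*(-1) = -(-10)*I = 10*I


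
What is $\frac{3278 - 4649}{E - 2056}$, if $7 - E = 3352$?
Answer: $\frac{1371}{5401} \approx 0.25384$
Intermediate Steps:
$E = -3345$ ($E = 7 - 3352 = -3345$)
$\frac{3278 - 4649}{E - 2056} = \frac{3278 - 4649}{-3345 - 2056} = - \frac{1371}{-5401} = \left(-1371\right) \left(- \frac{1}{5401}\right) = \frac{1371}{5401}$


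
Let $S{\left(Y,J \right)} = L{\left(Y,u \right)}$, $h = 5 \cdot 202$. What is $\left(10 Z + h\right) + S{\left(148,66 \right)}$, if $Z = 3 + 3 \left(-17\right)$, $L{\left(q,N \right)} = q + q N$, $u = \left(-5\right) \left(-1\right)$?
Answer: $1418$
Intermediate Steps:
$u = 5$
$h = 1010$
$L{\left(q,N \right)} = q + N q$
$S{\left(Y,J \right)} = 6 Y$ ($S{\left(Y,J \right)} = Y \left(1 + 5\right) = Y 6 = 6 Y$)
$Z = -48$ ($Z = 3 - 51 = -48$)
$\left(10 Z + h\right) + S{\left(148,66 \right)} = \left(10 \left(-48\right) + 1010\right) + 6 \cdot 148 = \left(-480 + 1010\right) + 888 = 530 + 888 = 1418$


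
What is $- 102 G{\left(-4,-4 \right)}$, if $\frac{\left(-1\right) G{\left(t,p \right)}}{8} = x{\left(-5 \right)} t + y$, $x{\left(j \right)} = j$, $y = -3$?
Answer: $13872$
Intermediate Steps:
$G{\left(t,p \right)} = 24 + 40 t$ ($G{\left(t,p \right)} = - 8 \left(- 5 t - 3\right) = - 8 \left(-3 - 5 t\right) = 24 + 40 t$)
$- 102 G{\left(-4,-4 \right)} = - 102 \left(24 + 40 \left(-4\right)\right) = - 102 \left(24 - 160\right) = \left(-102\right) \left(-136\right) = 13872$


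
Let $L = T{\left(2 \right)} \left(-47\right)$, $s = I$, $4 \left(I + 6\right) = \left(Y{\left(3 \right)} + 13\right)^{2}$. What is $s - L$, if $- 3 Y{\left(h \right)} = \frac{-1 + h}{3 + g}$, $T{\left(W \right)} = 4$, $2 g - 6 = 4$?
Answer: $\frac{128857}{576} \approx 223.71$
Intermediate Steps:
$g = 5$ ($g = 3 + \frac{1}{2} \cdot 4 = 3 + 2 = 5$)
$Y{\left(h \right)} = \frac{1}{24} - \frac{h}{24}$ ($Y{\left(h \right)} = - \frac{\left(-1 + h\right) \frac{1}{3 + 5}}{3} = - \frac{\left(-1 + h\right) \frac{1}{8}}{3} = - \frac{- \frac{1}{8} + \frac{h}{8}}{3} = \frac{1}{24} - \frac{h}{24}$)
$I = \frac{20569}{576}$ ($I = -6 + \frac{\left(\left(\frac{1}{24} - \frac{1}{8}\right) + 13\right)^{2}}{4} = -6 + \frac{\left(- \frac{1}{12} + 13\right)^{2}}{4} = -6 + \frac{\left(\frac{155}{12}\right)^{2}}{4} = -6 + \frac{1}{4} \cdot \frac{24025}{144} = -6 + \frac{24025}{576} = \frac{20569}{576} \approx 35.71$)
$s = \frac{20569}{576} \approx 35.71$
$L = -188$ ($L = 4 \left(-47\right) = -188$)
$s - L = \frac{20569}{576} - -188 = \frac{20569}{576} + 188 = \frac{128857}{576}$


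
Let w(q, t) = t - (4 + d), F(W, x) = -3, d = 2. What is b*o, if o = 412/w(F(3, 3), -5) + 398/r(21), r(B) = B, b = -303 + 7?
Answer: 1265104/231 ≈ 5476.6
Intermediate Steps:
b = -296
w(q, t) = -6 + t (w(q, t) = t - (4 + 2) = t - 1*6 = t - 6 = -6 + t)
o = -4274/231 (o = 412/(-6 - 5) + 398/21 = 412/(-11) + 398*(1/21) = 412*(-1/11) + 398/21 = -412/11 + 398/21 = -4274/231 ≈ -18.502)
b*o = -296*(-4274/231) = 1265104/231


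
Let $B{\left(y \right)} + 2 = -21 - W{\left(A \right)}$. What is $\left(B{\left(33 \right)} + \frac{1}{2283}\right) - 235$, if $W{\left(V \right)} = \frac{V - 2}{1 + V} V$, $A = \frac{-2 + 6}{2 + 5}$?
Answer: $- \frac{45262681}{175791} \approx -257.48$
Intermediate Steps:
$A = \frac{4}{7} \approx 0.57143$
$W{\left(V \right)} = \frac{V \left(-2 + V\right)}{1 + V}$ ($W{\left(V \right)} = \frac{-2 + V}{1 + V} V = \frac{V \left(-2 + V\right)}{1 + V}$)
$B{\left(y \right)} = - \frac{1731}{77}$ ($B{\left(y \right)} = -2 - \left(21 + \frac{4 \left(-2 + \frac{4}{7}\right)}{7 \left(1 + \frac{4}{7}\right)}\right) = -2 - \left(21 + \frac{4}{7} \frac{1}{\frac{11}{7}} \left(- \frac{10}{7}\right)\right) = -2 - \left(21 + \frac{4}{7} \cdot \frac{7}{11} \left(- \frac{10}{7}\right)\right) = -2 - \frac{1577}{77} = - \frac{1731}{77}$)
$\left(B{\left(33 \right)} + \frac{1}{2283}\right) - 235 = \left(- \frac{1731}{77} + \frac{1}{2283}\right) - 235 = - \frac{3951796}{175791} - 235 = - \frac{45262681}{175791}$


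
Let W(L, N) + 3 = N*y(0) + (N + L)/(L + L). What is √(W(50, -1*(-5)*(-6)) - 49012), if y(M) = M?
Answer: I*√1225370/5 ≈ 221.39*I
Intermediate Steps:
W(L, N) = -3 + (L + N)/(2*L) (W(L, N) = -3 + (N*0 + (N + L)/(L + L)) = -3 + (0 + (L + N)/((2*L))) = -3 + (0 + (L + N)*(1/(2*L))) = -3 + (0 + (L + N)/(2*L)) = -3 + (L + N)/(2*L))
√(W(50, -1*(-5)*(-6)) - 49012) = √((½)*(-1*(-5)*(-6) - 5*50)/50 - 49012) = √((½)*(1/50)*(5*(-6) - 250) - 49012) = √((½)*(1/50)*(-30 - 250) - 49012) = √((½)*(1/50)*(-280) - 49012) = √(-14/5 - 49012) = √(-245074/5) = I*√1225370/5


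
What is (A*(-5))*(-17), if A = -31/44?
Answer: -2635/44 ≈ -59.886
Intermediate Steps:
A = -31/44 (A = -31*1/44 = -31/44 ≈ -0.70455)
(A*(-5))*(-17) = -31/44*(-5)*(-17) = (155/44)*(-17) = -2635/44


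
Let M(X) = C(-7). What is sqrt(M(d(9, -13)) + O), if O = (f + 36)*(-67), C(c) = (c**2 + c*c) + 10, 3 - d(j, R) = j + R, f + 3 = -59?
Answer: 5*sqrt(74) ≈ 43.012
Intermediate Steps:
f = -62 (f = -3 - 59 = -62)
d(j, R) = 3 - R - j (d(j, R) = 3 - (j + R) = 3 - (R + j) = 3 + (-R - j) = 3 - R - j)
C(c) = 10 + 2*c**2 (C(c) = (c**2 + c**2) + 10 = 2*c**2 + 10 = 10 + 2*c**2)
M(X) = 108 (M(X) = 10 + 2*(-7)**2 = 10 + 2*49 = 10 + 98 = 108)
O = 1742 (O = (-62 + 36)*(-67) = -26*(-67) = 1742)
sqrt(M(d(9, -13)) + O) = sqrt(108 + 1742) = sqrt(1850) = 5*sqrt(74)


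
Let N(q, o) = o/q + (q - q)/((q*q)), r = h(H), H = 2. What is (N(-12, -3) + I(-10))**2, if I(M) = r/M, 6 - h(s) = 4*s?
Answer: 81/400 ≈ 0.20250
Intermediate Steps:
h(s) = 6 - 4*s
r = -2 (r = 6 - 4*2 = 6 - 8 = -2)
N(q, o) = o/q (N(q, o) = o/q + 0/(q**2) = o/q + 0/q**2 = o/q + 0 = o/q)
I(M) = -2/M
(N(-12, -3) + I(-10))**2 = (-3/(-12) - 2/(-10))**2 = (-3*(-1/12) - 2*(-1/10))**2 = (1/4 + 1/5)**2 = (9/20)**2 = 81/400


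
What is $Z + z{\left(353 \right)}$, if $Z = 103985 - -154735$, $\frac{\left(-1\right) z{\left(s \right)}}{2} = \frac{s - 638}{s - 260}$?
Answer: $\frac{8020510}{31} \approx 2.5873 \cdot 10^{5}$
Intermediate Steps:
$z{\left(s \right)} = - \frac{2 \left(-638 + s\right)}{-260 + s}$ ($z{\left(s \right)} = - 2 \frac{s - 638}{s - 260} = - 2 \frac{-638 + s}{-260 + s} = - \frac{2 \left(-638 + s\right)}{-260 + s}$)
$Z = 258720$ ($Z = 103985 + 154735 = 258720$)
$Z + z{\left(353 \right)} = 258720 + \frac{2 \left(638 - 353\right)}{-260 + 353} = 258720 + \frac{2 \left(638 - 353\right)}{93} = 258720 + 2 \cdot \frac{1}{93} \cdot 285 = 258720 + \frac{190}{31} = \frac{8020510}{31}$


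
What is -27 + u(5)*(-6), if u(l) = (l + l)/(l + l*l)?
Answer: -29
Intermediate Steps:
u(l) = 2*l/(l + l²) (u(l) = (2*l)/(l + l²) = 2*l/(l + l²))
-27 + u(5)*(-6) = -27 + (2/(1 + 5))*(-6) = -27 + (2/6)*(-6) = -27 + (2*(⅙))*(-6) = -27 + (⅓)*(-6) = -27 - 2 = -29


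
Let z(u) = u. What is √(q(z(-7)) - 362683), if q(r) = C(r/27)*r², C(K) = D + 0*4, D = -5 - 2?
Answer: I*√363026 ≈ 602.52*I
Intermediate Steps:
D = -7
C(K) = -7 (C(K) = -7 + 0*4 = -7 + 0 = -7)
q(r) = -7*r²
√(q(z(-7)) - 362683) = √(-7*(-7)² - 362683) = √(-7*49 - 362683) = √(-343 - 362683) = √(-363026) = I*√363026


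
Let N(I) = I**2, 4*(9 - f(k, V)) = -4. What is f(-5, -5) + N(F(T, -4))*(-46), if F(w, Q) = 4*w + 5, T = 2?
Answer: -7764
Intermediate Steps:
f(k, V) = 10 (f(k, V) = 9 - 1/4*(-4) = 9 + 1 = 10)
F(w, Q) = 5 + 4*w
f(-5, -5) + N(F(T, -4))*(-46) = 10 + (5 + 4*2)**2*(-46) = 10 + (5 + 8)**2*(-46) = 10 + 13**2*(-46) = 10 + 169*(-46) = 10 - 7774 = -7764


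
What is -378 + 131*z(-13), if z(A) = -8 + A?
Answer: -3129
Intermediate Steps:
-378 + 131*z(-13) = -378 + 131*(-8 - 13) = -378 + 131*(-21) = -378 - 2751 = -3129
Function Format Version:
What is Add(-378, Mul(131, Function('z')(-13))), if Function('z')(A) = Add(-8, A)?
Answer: -3129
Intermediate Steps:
Add(-378, Mul(131, Function('z')(-13))) = Add(-378, Mul(131, Add(-8, -13))) = Add(-378, Mul(131, -21)) = Add(-378, -2751) = -3129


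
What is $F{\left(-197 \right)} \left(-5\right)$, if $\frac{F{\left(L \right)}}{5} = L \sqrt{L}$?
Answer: $4925 i \sqrt{197} \approx 69126.0 i$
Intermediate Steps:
$F{\left(L \right)} = 5 L^{\frac{3}{2}}$ ($F{\left(L \right)} = 5 L \sqrt{L} = 5 L^{\frac{3}{2}}$)
$F{\left(-197 \right)} \left(-5\right) = 5 \left(-197\right)^{\frac{3}{2}} \left(-5\right) = 5 \left(- 197 i \sqrt{197}\right) \left(-5\right) = - 985 i \sqrt{197} \left(-5\right) = 4925 i \sqrt{197}$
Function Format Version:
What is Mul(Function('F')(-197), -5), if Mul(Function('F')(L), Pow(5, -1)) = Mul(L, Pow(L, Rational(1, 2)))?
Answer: Mul(4925, I, Pow(197, Rational(1, 2))) ≈ Mul(69126., I)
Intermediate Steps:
Function('F')(L) = Mul(5, Pow(L, Rational(3, 2))) (Function('F')(L) = Mul(5, Mul(L, Pow(L, Rational(1, 2)))) = Mul(5, Pow(L, Rational(3, 2))))
Mul(Function('F')(-197), -5) = Mul(Mul(5, Pow(-197, Rational(3, 2))), -5) = Mul(Mul(5, Mul(-197, I, Pow(197, Rational(1, 2)))), -5) = Mul(Mul(-985, I, Pow(197, Rational(1, 2))), -5) = Mul(4925, I, Pow(197, Rational(1, 2)))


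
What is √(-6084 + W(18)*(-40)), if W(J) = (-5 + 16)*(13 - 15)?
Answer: 2*I*√1301 ≈ 72.139*I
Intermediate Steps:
W(J) = -22 (W(J) = 11*(-2) = -22)
√(-6084 + W(18)*(-40)) = √(-6084 - 22*(-40)) = √(-6084 + 880) = √(-5204) = 2*I*√1301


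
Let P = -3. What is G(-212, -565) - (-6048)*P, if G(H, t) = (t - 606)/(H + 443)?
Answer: -4192435/231 ≈ -18149.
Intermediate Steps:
G(H, t) = (-606 + t)/(443 + H)
G(-212, -565) - (-6048)*P = (-606 - 565)/(443 - 212) - (-6048)*(-3) = -1171/231 - 1*18144 = (1/231)*(-1171) - 18144 = -1171/231 - 18144 = -4192435/231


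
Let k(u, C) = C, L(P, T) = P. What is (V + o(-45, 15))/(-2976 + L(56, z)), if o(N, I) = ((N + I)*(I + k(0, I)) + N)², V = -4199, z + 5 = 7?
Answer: -444413/1460 ≈ -304.39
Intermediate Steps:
z = 2 (z = -5 + 7 = 2)
o(N, I) = (N + 2*I*(I + N))² (o(N, I) = ((N + I)*(I + I) + N)² = ((I + N)*(2*I) + N)² = (2*I*(I + N) + N)² = (N + 2*I*(I + N))²)
(V + o(-45, 15))/(-2976 + L(56, z)) = (-4199 + (-45 + 2*15² + 2*15*(-45))²)/(-2976 + 56) = (-4199 + (-45 + 2*225 - 1350)²)/(-2920) = (-4199 + (-45 + 450 - 1350)²)*(-1/2920) = (-4199 + (-945)²)*(-1/2920) = (-4199 + 893025)*(-1/2920) = 888826*(-1/2920) = -444413/1460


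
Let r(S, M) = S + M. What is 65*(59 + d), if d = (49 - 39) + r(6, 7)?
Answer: 5330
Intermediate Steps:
r(S, M) = M + S
d = 23 (d = (49 - 39) + (7 + 6) = 10 + 13 = 23)
65*(59 + d) = 65*(59 + 23) = 65*82 = 5330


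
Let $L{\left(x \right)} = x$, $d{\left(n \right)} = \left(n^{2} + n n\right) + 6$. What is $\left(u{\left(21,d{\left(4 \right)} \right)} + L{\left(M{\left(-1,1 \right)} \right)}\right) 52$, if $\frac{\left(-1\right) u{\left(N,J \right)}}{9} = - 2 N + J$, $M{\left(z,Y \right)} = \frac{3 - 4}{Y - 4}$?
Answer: $\frac{5668}{3} \approx 1889.3$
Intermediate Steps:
$M{\left(z,Y \right)} = - \frac{1}{-4 + Y}$
$d{\left(n \right)} = 6 + 2 n^{2}$ ($d{\left(n \right)} = \left(n^{2} + n^{2}\right) + 6 = 2 n^{2} + 6 = 6 + 2 n^{2}$)
$u{\left(N,J \right)} = - 9 J + 18 N$ ($u{\left(N,J \right)} = - 9 \left(- 2 N + J\right) = - 9 \left(J - 2 N\right) = - 9 J + 18 N$)
$\left(u{\left(21,d{\left(4 \right)} \right)} + L{\left(M{\left(-1,1 \right)} \right)}\right) 52 = \left(\left(- 9 \left(6 + 2 \cdot 4^{2}\right) + 18 \cdot 21\right) - \frac{1}{-4 + 1}\right) 52 = \left(\left(- 9 \left(6 + 2 \cdot 16\right) + 378\right) - \frac{1}{-3}\right) 52 = \left(\left(- 9 \left(6 + 32\right) + 378\right) - - \frac{1}{3}\right) 52 = \left(\left(\left(-9\right) 38 + 378\right) + \frac{1}{3}\right) 52 = \left(\left(-342 + 378\right) + \frac{1}{3}\right) 52 = \left(36 + \frac{1}{3}\right) 52 = \frac{109}{3} \cdot 52 = \frac{5668}{3}$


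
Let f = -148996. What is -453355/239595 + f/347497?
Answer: -38647639811/16651708743 ≈ -2.3209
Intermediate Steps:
-453355/239595 + f/347497 = -453355/239595 - 148996/347497 = -453355*1/239595 - 148996*1/347497 = -90671/47919 - 148996/347497 = -38647639811/16651708743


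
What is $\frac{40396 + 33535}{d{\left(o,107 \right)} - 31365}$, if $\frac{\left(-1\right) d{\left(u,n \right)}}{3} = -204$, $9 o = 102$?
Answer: $- \frac{73931}{30753} \approx -2.404$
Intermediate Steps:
$o = \frac{34}{3}$ ($o = \frac{1}{9} \cdot 102 = \frac{34}{3} \approx 11.333$)
$d{\left(u,n \right)} = 612$ ($d{\left(u,n \right)} = \left(-3\right) \left(-204\right) = 612$)
$\frac{40396 + 33535}{d{\left(o,107 \right)} - 31365} = \frac{40396 + 33535}{612 - 31365} = \frac{73931}{-30753} = 73931 \left(- \frac{1}{30753}\right) = - \frac{73931}{30753}$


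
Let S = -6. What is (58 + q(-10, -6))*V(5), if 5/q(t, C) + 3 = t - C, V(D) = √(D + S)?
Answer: 401*I/7 ≈ 57.286*I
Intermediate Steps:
V(D) = √(-6 + D) (V(D) = √(D - 6) = √(-6 + D))
q(t, C) = 5/(-3 + t - C) (q(t, C) = 5/(-3 + (t - C)) = 5/(-3 + t - C))
(58 + q(-10, -6))*V(5) = (58 + 5/(-3 - 10 - 1*(-6)))*√(-6 + 5) = (58 + 5/(-3 - 10 + 6))*√(-1) = (58 + 5/(-7))*I = (58 + 5*(-⅐))*I = (58 - 5/7)*I = 401*I/7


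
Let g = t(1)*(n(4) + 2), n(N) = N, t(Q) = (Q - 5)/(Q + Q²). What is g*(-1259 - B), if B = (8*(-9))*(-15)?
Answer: 28068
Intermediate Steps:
t(Q) = (-5 + Q)/(Q + Q²)
B = 1080 (B = -72*(-15) = 1080)
g = -12 (g = ((-5 + 1)/(1*(1 + 1)))*(4 + 2) = (1*(-4)/2)*6 = (1*(½)*(-4))*6 = -2*6 = -12)
g*(-1259 - B) = -12*(-1259 - 1*1080) = -12*(-1259 - 1080) = -12*(-2339) = 28068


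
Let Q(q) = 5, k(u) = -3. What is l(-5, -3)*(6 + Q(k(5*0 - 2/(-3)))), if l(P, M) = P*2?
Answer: -110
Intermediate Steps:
l(P, M) = 2*P
l(-5, -3)*(6 + Q(k(5*0 - 2/(-3)))) = (2*(-5))*(6 + 5) = -10*11 = -110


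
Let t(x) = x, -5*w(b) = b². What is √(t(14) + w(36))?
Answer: I*√6130/5 ≈ 15.659*I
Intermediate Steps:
w(b) = -b²/5
√(t(14) + w(36)) = √(14 - ⅕*36²) = √(14 - ⅕*1296) = √(14 - 1296/5) = √(-1226/5) = I*√6130/5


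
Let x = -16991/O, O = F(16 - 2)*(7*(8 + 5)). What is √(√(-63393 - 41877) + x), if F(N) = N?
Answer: √(-2614 + 2156*I*√870)/14 ≈ 12.478 + 13.001*I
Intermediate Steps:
O = 1274 (O = (16 - 2)*(7*(8 + 5)) = 14*(7*13) = 14*91 = 1274)
x = -1307/98 (x = -16991/1274 = -16991*1/1274 = -1307/98 ≈ -13.337)
√(√(-63393 - 41877) + x) = √(√(-63393 - 41877) - 1307/98) = √(√(-105270) - 1307/98) = √(11*I*√870 - 1307/98) = √(-1307/98 + 11*I*√870)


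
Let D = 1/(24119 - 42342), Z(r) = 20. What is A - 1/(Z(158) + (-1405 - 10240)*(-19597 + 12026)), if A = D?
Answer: -88182538/1606618312245 ≈ -5.4887e-5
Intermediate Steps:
D = -1/18223 (D = 1/(-18223) = -1/18223 ≈ -5.4876e-5)
A = -1/18223 ≈ -5.4876e-5
A - 1/(Z(158) + (-1405 - 10240)*(-19597 + 12026)) = -1/18223 - 1/(20 + (-1405 - 10240)*(-19597 + 12026)) = -1/18223 - 1/(20 - 11645*(-7571)) = -1/18223 - 1/(20 + 88164295) = -1/18223 - 1/88164315 = -88182538/1606618312245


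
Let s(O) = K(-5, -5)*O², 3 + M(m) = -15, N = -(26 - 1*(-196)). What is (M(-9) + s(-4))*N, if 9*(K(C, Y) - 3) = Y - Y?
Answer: -6660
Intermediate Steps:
K(C, Y) = 3 (K(C, Y) = 3 + (Y - Y)/9 = 3 + (⅑)*0 = 3 + 0 = 3)
N = -222 (N = -(26 + 196) = -1*222 = -222)
M(m) = -18 (M(m) = -3 - 15 = -18)
s(O) = 3*O²
(M(-9) + s(-4))*N = (-18 + 3*(-4)²)*(-222) = (-18 + 3*16)*(-222) = (-18 + 48)*(-222) = 30*(-222) = -6660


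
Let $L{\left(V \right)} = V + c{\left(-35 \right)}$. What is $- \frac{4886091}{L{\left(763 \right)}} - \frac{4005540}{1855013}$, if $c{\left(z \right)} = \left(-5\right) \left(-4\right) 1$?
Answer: $- \frac{1007433184667}{161386131} \approx -6242.4$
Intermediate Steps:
$c{\left(z \right)} = 20$ ($c{\left(z \right)} = 20 \cdot 1 = 20$)
$L{\left(V \right)} = 20 + V$ ($L{\left(V \right)} = V + 20 = 20 + V$)
$- \frac{4886091}{L{\left(763 \right)}} - \frac{4005540}{1855013} = - \frac{4886091}{20 + 763} - \frac{4005540}{1855013} = - \frac{4886091}{783} - \frac{4005540}{1855013} = \left(-4886091\right) \frac{1}{783} - \frac{4005540}{1855013} = - \frac{542899}{87} - \frac{4005540}{1855013} = - \frac{1007433184667}{161386131}$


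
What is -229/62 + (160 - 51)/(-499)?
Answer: -121029/30938 ≈ -3.9120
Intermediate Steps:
-229/62 + (160 - 51)/(-499) = -229*1/62 + 109*(-1/499) = -229/62 - 109/499 = -121029/30938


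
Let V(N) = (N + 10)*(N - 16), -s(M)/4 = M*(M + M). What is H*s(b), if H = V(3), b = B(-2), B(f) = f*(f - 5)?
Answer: 264992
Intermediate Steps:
B(f) = f*(-5 + f)
b = 14 (b = -2*(-5 - 2) = -2*(-7) = 14)
s(M) = -8*M**2 (s(M) = -4*M*(M + M) = -4*M*2*M = -8*M**2)
V(N) = (-16 + N)*(10 + N) (V(N) = (10 + N)*(-16 + N) = (-16 + N)*(10 + N))
H = -169 (H = -160 + 3**2 - 6*3 = -160 + 9 - 18 = -169)
H*s(b) = -(-1352)*14**2 = -(-1352)*196 = -169*(-1568) = 264992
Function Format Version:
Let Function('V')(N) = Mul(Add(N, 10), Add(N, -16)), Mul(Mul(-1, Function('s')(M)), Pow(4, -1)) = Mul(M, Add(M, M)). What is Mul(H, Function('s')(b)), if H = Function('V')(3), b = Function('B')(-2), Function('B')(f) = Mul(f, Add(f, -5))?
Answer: 264992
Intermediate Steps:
Function('B')(f) = Mul(f, Add(-5, f))
b = 14 (b = Mul(-2, Add(-5, -2)) = Mul(-2, -7) = 14)
Function('s')(M) = Mul(-8, Pow(M, 2)) (Function('s')(M) = Mul(-4, Mul(M, Add(M, M))) = Mul(-4, Mul(M, Mul(2, M))) = Mul(-4, Mul(2, Pow(M, 2))) = Mul(-8, Pow(M, 2)))
Function('V')(N) = Mul(Add(-16, N), Add(10, N)) (Function('V')(N) = Mul(Add(10, N), Add(-16, N)) = Mul(Add(-16, N), Add(10, N)))
H = -169 (H = Add(-160, Pow(3, 2), Mul(-6, 3)) = Add(-160, 9, -18) = -169)
Mul(H, Function('s')(b)) = Mul(-169, Mul(-8, Pow(14, 2))) = Mul(-169, Mul(-8, 196)) = Mul(-169, -1568) = 264992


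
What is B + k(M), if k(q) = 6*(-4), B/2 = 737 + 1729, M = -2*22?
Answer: 4908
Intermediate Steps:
M = -44
B = 4932 (B = 2*(737 + 1729) = 2*2466 = 4932)
k(q) = -24
B + k(M) = 4932 - 24 = 4908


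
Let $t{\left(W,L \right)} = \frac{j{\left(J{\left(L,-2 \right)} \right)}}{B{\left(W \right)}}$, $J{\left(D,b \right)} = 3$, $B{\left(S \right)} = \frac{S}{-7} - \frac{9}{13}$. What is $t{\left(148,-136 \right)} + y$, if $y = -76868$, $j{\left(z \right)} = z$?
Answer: $- \frac{152736989}{1987} \approx -76868.0$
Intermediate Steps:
$B{\left(S \right)} = - \frac{9}{13} - \frac{S}{7}$ ($B{\left(S \right)} = S \left(- \frac{1}{7}\right) - \frac{9}{13} = - \frac{S}{7} - \frac{9}{13} = - \frac{9}{13} - \frac{S}{7}$)
$t{\left(W,L \right)} = \frac{3}{- \frac{9}{13} - \frac{W}{7}}$
$t{\left(148,-136 \right)} + y = - \frac{273}{63 + 13 \cdot 148} - 76868 = - \frac{273}{63 + 1924} - 76868 = - \frac{273}{1987} - 76868 = - \frac{152736989}{1987}$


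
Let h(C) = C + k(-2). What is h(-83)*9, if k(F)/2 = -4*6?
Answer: -1179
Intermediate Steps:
k(F) = -48 (k(F) = 2*(-4*6) = 2*(-24) = -48)
h(C) = -48 + C (h(C) = C - 48 = -48 + C)
h(-83)*9 = (-48 - 83)*9 = -131*9 = -1179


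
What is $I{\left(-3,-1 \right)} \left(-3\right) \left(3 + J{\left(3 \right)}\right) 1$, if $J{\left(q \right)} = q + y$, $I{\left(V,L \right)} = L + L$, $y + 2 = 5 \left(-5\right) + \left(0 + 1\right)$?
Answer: $-120$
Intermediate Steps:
$y = -26$ ($y = -2 + \left(5 \left(-5\right) + \left(0 + 1\right)\right) = -2 + \left(-25 + 1\right) = -2 - 24 = -26$)
$I{\left(V,L \right)} = 2 L$
$J{\left(q \right)} = -26 + q$ ($J{\left(q \right)} = q - 26 = -26 + q$)
$I{\left(-3,-1 \right)} \left(-3\right) \left(3 + J{\left(3 \right)}\right) 1 = 2 \left(-1\right) \left(-3\right) \left(3 + \left(-26 + 3\right)\right) 1 = \left(-2\right) \left(-3\right) \left(3 - 23\right) 1 = 6 \left(\left(-20\right) 1\right) = 6 \left(-20\right) = -120$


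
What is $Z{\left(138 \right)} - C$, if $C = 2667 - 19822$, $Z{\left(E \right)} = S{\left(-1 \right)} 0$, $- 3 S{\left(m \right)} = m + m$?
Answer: $17155$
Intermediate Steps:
$S{\left(m \right)} = - \frac{2 m}{3}$ ($S{\left(m \right)} = - \frac{m + m}{3} = - \frac{2 m}{3}$)
$Z{\left(E \right)} = 0$ ($Z{\left(E \right)} = \left(- \frac{2}{3}\right) \left(-1\right) 0 = \frac{2}{3} \cdot 0 = 0$)
$C = -17155$ ($C = 2667 - 19822 = -17155$)
$Z{\left(138 \right)} - C = 0 - -17155 = 0 + 17155 = 17155$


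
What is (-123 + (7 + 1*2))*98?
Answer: -11172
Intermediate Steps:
(-123 + (7 + 1*2))*98 = (-123 + (7 + 2))*98 = (-123 + 9)*98 = -114*98 = -11172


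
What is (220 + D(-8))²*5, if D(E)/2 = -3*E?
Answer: 359120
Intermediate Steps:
D(E) = -6*E (D(E) = 2*(-3*E) = -6*E)
(220 + D(-8))²*5 = (220 - 6*(-8))²*5 = (220 + 48)²*5 = 268²*5 = 71824*5 = 359120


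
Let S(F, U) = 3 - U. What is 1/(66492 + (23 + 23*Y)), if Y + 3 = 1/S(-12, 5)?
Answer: 2/132869 ≈ 1.5052e-5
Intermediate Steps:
Y = -7/2 (Y = -3 + 1/(3 - 1*5) = -3 + 1/(3 - 5) = -3 + 1/(-2) = -3 - ½ = -7/2 ≈ -3.5000)
1/(66492 + (23 + 23*Y)) = 1/(66492 + (23 + 23*(-7/2))) = 1/(66492 + (23 - 161/2)) = 1/(66492 - 115/2) = 1/(132869/2) = 2/132869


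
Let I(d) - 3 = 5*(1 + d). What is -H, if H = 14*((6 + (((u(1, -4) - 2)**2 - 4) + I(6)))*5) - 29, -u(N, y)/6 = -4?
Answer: -36651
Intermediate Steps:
u(N, y) = 24 (u(N, y) = -6*(-4) = 24)
I(d) = 8 + 5*d (I(d) = 3 + 5*(1 + d) = 3 + (5 + 5*d) = 8 + 5*d)
H = 36651 (H = 14*((6 + (((24 - 2)**2 - 4) + (8 + 5*6)))*5) - 29 = 14*((6 + ((22**2 - 4) + (8 + 30)))*5) - 29 = 14*((6 + ((484 - 4) + 38))*5) - 29 = 14*((6 + (480 + 38))*5) - 29 = 14*((6 + 518)*5) - 29 = 14*(524*5) - 29 = 14*2620 - 29 = 36680 - 29 = 36651)
-H = -1*36651 = -36651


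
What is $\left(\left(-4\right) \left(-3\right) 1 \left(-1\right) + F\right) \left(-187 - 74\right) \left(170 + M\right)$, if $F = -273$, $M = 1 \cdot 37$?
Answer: $15397695$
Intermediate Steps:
$M = 37$
$\left(\left(-4\right) \left(-3\right) 1 \left(-1\right) + F\right) \left(-187 - 74\right) \left(170 + M\right) = \left(\left(-4\right) \left(-3\right) 1 \left(-1\right) - 273\right) \left(-187 - 74\right) \left(170 + 37\right) = \left(12 \cdot 1 \left(-1\right) - 273\right) \left(\left(-261\right) 207\right) = \left(12 \left(-1\right) - 273\right) \left(-54027\right) = \left(-12 - 273\right) \left(-54027\right) = \left(-285\right) \left(-54027\right) = 15397695$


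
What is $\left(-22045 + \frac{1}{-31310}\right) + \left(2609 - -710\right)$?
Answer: $- \frac{586311061}{31310} \approx -18726.0$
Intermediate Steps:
$\left(-22045 + \frac{1}{-31310}\right) + \left(2609 - -710\right) = \left(-22045 - \frac{1}{31310}\right) + \left(2609 + 710\right) = - \frac{690228951}{31310} + 3319 = - \frac{586311061}{31310}$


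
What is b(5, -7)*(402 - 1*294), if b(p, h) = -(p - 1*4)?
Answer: -108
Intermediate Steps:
b(p, h) = 4 - p (b(p, h) = -(p - 4) = -(-4 + p) = 4 - p)
b(5, -7)*(402 - 1*294) = (4 - 1*5)*(402 - 1*294) = (4 - 5)*(402 - 294) = -1*108 = -108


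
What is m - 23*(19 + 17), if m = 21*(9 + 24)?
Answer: -135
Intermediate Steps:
m = 693 (m = 21*33 = 693)
m - 23*(19 + 17) = 693 - 23*(19 + 17) = 693 - 23*36 = 693 - 828 = -135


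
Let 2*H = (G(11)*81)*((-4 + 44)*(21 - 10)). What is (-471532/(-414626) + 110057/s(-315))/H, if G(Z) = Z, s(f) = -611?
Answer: -4534438763/4965901798572 ≈ -0.00091312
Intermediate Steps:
H = 196020 (H = ((11*81)*((-4 + 44)*(21 - 10)))/2 = (891*(40*11))/2 = (891*440)/2 = (½)*392040 = 196020)
(-471532/(-414626) + 110057/s(-315))/H = (-471532/(-414626) + 110057/(-611))/196020 = (-471532*(-1/414626) + 110057*(-1/611))*(1/196020) = (235766/207313 - 110057/611)*(1/196020) = -22672193815/126668243*1/196020 = -4534438763/4965901798572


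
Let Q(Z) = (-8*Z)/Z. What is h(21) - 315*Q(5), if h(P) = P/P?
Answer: 2521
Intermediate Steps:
Q(Z) = -8
h(P) = 1
h(21) - 315*Q(5) = 1 - 315*(-8) = 1 + 2520 = 2521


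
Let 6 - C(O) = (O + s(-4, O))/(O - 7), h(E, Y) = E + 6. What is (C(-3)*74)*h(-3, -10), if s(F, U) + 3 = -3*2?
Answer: 5328/5 ≈ 1065.6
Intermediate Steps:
h(E, Y) = 6 + E
s(F, U) = -9 (s(F, U) = -3 - 3*2 = -3 - 6 = -9)
C(O) = 6 - (-9 + O)/(-7 + O) (C(O) = 6 - (O - 9)/(O - 7) = 6 - (-9 + O)/(-7 + O))
(C(-3)*74)*h(-3, -10) = (((-33 + 5*(-3))/(-7 - 3))*74)*(6 - 3) = (((-33 - 15)/(-10))*74)*3 = (-1/10*(-48)*74)*3 = ((24/5)*74)*3 = (1776/5)*3 = 5328/5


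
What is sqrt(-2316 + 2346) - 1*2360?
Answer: -2360 + sqrt(30) ≈ -2354.5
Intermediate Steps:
sqrt(-2316 + 2346) - 1*2360 = sqrt(30) - 2360 = -2360 + sqrt(30)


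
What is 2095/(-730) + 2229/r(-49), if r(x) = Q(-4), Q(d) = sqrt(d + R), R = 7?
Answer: -419/146 + 743*sqrt(3) ≈ 1284.0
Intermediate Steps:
Q(d) = sqrt(7 + d) (Q(d) = sqrt(d + 7) = sqrt(7 + d))
r(x) = sqrt(3) (r(x) = sqrt(7 - 4) = sqrt(3))
2095/(-730) + 2229/r(-49) = 2095/(-730) + 2229/(sqrt(3)) = 2095*(-1/730) + 2229*(sqrt(3)/3) = -419/146 + 743*sqrt(3)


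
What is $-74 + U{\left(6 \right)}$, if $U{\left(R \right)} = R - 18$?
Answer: $-86$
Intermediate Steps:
$U{\left(R \right)} = -18 + R$ ($U{\left(R \right)} = R - 18 = -18 + R$)
$-74 + U{\left(6 \right)} = -74 + \left(-18 + 6\right) = -74 - 12 = -86$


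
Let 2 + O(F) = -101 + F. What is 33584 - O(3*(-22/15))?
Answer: 168457/5 ≈ 33691.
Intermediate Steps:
O(F) = -103 + F (O(F) = -2 + (-101 + F) = -103 + F)
33584 - O(3*(-22/15)) = 33584 - (-103 + 3*(-22/15)) = 33584 - (-103 - 22/5) = 33584 - 1*(-537/5) = 33584 + 537/5 = 168457/5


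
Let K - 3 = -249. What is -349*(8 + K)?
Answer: 83062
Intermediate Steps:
K = -246 (K = 3 - 249 = -246)
-349*(8 + K) = -349*(8 - 246) = -349*(-238) = 83062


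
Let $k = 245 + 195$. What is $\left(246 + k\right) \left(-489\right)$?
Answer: $-335454$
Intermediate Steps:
$k = 440$
$\left(246 + k\right) \left(-489\right) = \left(246 + 440\right) \left(-489\right) = 686 \left(-489\right) = -335454$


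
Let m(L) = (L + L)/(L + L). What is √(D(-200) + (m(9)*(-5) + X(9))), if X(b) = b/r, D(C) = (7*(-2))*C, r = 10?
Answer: √279590/10 ≈ 52.876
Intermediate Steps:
D(C) = -14*C
X(b) = b/10
m(L) = 1 (m(L) = (2*L)/((2*L)) = (2*L)*(1/(2*L)) = 1)
√(D(-200) + (m(9)*(-5) + X(9))) = √(-14*(-200) + (1*(-5) + (⅒)*9)) = √(2800 + (-5 + 9/10)) = √(2800 - 41/10) = √(27959/10) = √279590/10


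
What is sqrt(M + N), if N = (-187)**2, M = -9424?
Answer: sqrt(25545) ≈ 159.83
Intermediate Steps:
N = 34969
sqrt(M + N) = sqrt(-9424 + 34969) = sqrt(25545)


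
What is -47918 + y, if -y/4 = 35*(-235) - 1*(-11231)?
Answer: -59942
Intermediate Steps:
y = -12024 (y = -4*(35*(-235) - 1*(-11231)) = -4*(-8225 + 11231) = -4*3006 = -12024)
-47918 + y = -47918 - 12024 = -59942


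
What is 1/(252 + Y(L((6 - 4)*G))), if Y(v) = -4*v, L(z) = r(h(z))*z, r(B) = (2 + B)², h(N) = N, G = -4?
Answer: 1/1404 ≈ 0.00071225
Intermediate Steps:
L(z) = z*(2 + z)² (L(z) = (2 + z)²*z = z*(2 + z)²)
1/(252 + Y(L((6 - 4)*G))) = 1/(252 - 4*(6 - 4)*(-4)*(2 + (6 - 4)*(-4))²) = 1/(252 - 4*2*(-4)*(2 + 2*(-4))²) = 1/(252 - (-32)*(2 - 8)²) = 1/(252 - (-32)*(-6)²) = 1/(252 - (-32)*36) = 1/(252 - 4*(-288)) = 1/(252 + 1152) = 1/1404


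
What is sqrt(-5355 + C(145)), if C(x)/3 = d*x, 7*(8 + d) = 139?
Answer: 2*I*sqrt(2415)/7 ≈ 14.041*I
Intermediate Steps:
d = 83/7 (d = -8 + (1/7)*139 = -8 + 139/7 = 83/7 ≈ 11.857)
C(x) = 249*x/7 (C(x) = 3*(83*x/7) = 249*x/7)
sqrt(-5355 + C(145)) = sqrt(-5355 + (249/7)*145) = sqrt(-5355 + 36105/7) = sqrt(-1380/7) = 2*I*sqrt(2415)/7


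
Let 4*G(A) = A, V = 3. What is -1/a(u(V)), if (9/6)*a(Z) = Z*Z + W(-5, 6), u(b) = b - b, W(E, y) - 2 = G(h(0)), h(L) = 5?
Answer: -6/13 ≈ -0.46154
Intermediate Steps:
G(A) = A/4
W(E, y) = 13/4 (W(E, y) = 2 + (¼)*5 = 2 + 5/4 = 13/4)
u(b) = 0
a(Z) = 13/6 + 2*Z²/3 (a(Z) = 2*(Z*Z + 13/4)/3 = 2*(Z² + 13/4)/3 = 2*(13/4 + Z²)/3 = 13/6 + 2*Z²/3)
-1/a(u(V)) = -1/(13/6 + (⅔)*0²) = -1/(13/6 + (⅔)*0) = -1/(13/6 + 0) = -1/13/6 = -1*6/13 = -6/13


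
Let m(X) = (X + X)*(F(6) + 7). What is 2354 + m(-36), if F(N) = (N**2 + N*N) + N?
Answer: -3766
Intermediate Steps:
F(N) = N + 2*N**2 (F(N) = (N**2 + N**2) + N = 2*N**2 + N = N + 2*N**2)
m(X) = 170*X (m(X) = (X + X)*(6*(1 + 2*6) + 7) = (2*X)*(6*(1 + 12) + 7) = (2*X)*(6*13 + 7) = (2*X)*(78 + 7) = (2*X)*85 = 170*X)
2354 + m(-36) = 2354 + 170*(-36) = 2354 - 6120 = -3766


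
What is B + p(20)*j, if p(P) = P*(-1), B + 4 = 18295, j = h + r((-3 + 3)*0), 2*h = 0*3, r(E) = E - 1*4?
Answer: 18371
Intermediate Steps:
r(E) = -4 + E (r(E) = E - 4 = -4 + E)
h = 0 (h = (0*3)/2 = (½)*0 = 0)
j = -4 (j = 0 + (-4 + (-3 + 3)*0) = 0 + (-4 + 0*0) = 0 + (-4 + 0) = 0 - 4 = -4)
B = 18291 (B = -4 + 18295 = 18291)
p(P) = -P
B + p(20)*j = 18291 - 1*20*(-4) = 18291 - 20*(-4) = 18291 + 80 = 18371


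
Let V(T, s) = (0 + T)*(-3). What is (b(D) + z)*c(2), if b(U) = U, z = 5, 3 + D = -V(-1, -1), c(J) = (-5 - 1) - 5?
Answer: 11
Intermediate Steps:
c(J) = -11 (c(J) = -6 - 5 = -11)
V(T, s) = -3*T (V(T, s) = T*(-3) = -3*T)
D = -6 (D = -3 - (-3)*(-1) = -3 - 1*3 = -3 - 3 = -6)
(b(D) + z)*c(2) = (-6 + 5)*(-11) = -1*(-11) = 11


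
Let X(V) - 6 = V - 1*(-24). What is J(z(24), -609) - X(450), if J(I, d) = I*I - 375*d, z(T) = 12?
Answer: 228039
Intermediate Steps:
X(V) = 30 + V (X(V) = 6 + (V - 1*(-24)) = 6 + (V + 24) = 6 + (24 + V) = 30 + V)
J(I, d) = I² - 375*d
J(z(24), -609) - X(450) = (12² - 375*(-609)) - (30 + 450) = (144 + 228375) - 1*480 = 228519 - 480 = 228039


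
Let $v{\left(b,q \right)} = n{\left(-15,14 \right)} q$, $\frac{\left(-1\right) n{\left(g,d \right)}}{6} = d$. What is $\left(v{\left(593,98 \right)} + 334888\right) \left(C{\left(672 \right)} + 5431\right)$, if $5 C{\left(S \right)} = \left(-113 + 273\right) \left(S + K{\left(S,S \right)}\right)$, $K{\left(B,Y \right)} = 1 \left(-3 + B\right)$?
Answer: $15791531008$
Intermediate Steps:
$K{\left(B,Y \right)} = -3 + B$
$n{\left(g,d \right)} = - 6 d$
$C{\left(S \right)} = -96 + 64 S$ ($C{\left(S \right)} = \frac{\left(-113 + 273\right) \left(S + \left(-3 + S\right)\right)}{5} = \frac{160 \left(-3 + 2 S\right)}{5} = \frac{-480 + 320 S}{5} = -96 + 64 S$)
$v{\left(b,q \right)} = - 84 q$ ($v{\left(b,q \right)} = \left(-6\right) 14 q = - 84 q$)
$\left(v{\left(593,98 \right)} + 334888\right) \left(C{\left(672 \right)} + 5431\right) = \left(\left(-84\right) 98 + 334888\right) \left(\left(-96 + 64 \cdot 672\right) + 5431\right) = \left(-8232 + 334888\right) \left(\left(-96 + 43008\right) + 5431\right) = 326656 \left(42912 + 5431\right) = 326656 \cdot 48343 = 15791531008$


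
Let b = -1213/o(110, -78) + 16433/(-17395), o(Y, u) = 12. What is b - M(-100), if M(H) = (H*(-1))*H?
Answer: 2066102669/208740 ≈ 9898.0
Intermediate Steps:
M(H) = -H² (M(H) = (-H)*H = -H²)
b = -21297331/208740 (b = -1213/12 + 16433/(-17395) = -1213*1/12 + 16433*(-1/17395) = -1213/12 - 16433/17395 = -21297331/208740 ≈ -102.03)
b - M(-100) = -21297331/208740 - (-1)*(-100)² = -21297331/208740 - (-1)*10000 = -21297331/208740 - 1*(-10000) = -21297331/208740 + 10000 = 2066102669/208740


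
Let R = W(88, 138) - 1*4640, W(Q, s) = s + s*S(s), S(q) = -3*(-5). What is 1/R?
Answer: -1/2432 ≈ -0.00041118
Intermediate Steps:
S(q) = 15
W(Q, s) = 16*s (W(Q, s) = s + s*15 = s + 15*s = 16*s)
R = -2432 (R = 16*138 - 1*4640 = 2208 - 4640 = -2432)
1/R = 1/(-2432) = -1/2432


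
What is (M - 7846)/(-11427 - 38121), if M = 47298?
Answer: -9863/12387 ≈ -0.79624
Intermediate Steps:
(M - 7846)/(-11427 - 38121) = (47298 - 7846)/(-11427 - 38121) = 39452/(-49548) = 39452*(-1/49548) = -9863/12387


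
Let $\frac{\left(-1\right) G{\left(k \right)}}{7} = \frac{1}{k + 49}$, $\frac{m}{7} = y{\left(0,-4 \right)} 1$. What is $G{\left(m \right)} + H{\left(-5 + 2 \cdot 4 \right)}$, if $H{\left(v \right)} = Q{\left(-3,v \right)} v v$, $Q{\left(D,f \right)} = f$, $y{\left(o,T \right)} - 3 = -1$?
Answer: $\frac{242}{9} \approx 26.889$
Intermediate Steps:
$y{\left(o,T \right)} = 2$ ($y{\left(o,T \right)} = 3 - 1 = 2$)
$H{\left(v \right)} = v^{3}$ ($H{\left(v \right)} = v v v = v v^{2} = v^{3}$)
$m = 14$ ($m = 7 \cdot 2 \cdot 1 = 7 \cdot 2 = 14$)
$G{\left(k \right)} = - \frac{7}{49 + k}$ ($G{\left(k \right)} = - \frac{7}{k + 49} = - \frac{7}{49 + k}$)
$G{\left(m \right)} + H{\left(-5 + 2 \cdot 4 \right)} = - \frac{7}{49 + 14} + \left(-5 + 2 \cdot 4\right)^{3} = - \frac{7}{63} + \left(-5 + 8\right)^{3} = \left(-7\right) \frac{1}{63} + 3^{3} = - \frac{1}{9} + 27 = \frac{242}{9}$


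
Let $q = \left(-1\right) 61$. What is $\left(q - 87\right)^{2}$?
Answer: $21904$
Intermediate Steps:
$q = -61$
$\left(q - 87\right)^{2} = \left(-61 - 87\right)^{2} = \left(-148\right)^{2} = 21904$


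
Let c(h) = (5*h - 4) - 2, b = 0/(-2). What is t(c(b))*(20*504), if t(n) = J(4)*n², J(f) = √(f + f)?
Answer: 725760*√2 ≈ 1.0264e+6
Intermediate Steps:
b = 0 (b = 0*(-½) = 0)
J(f) = √2*√f (J(f) = √(2*f) = √2*√f)
c(h) = -6 + 5*h (c(h) = (-4 + 5*h) - 2 = -6 + 5*h)
t(n) = 2*√2*n² (t(n) = (√2*√4)*n² = (√2*2)*n² = (2*√2)*n² = 2*√2*n²)
t(c(b))*(20*504) = (2*√2*(-6 + 5*0)²)*(20*504) = (2*√2*(-6 + 0)²)*10080 = (2*√2*(-6)²)*10080 = (2*√2*36)*10080 = (72*√2)*10080 = 725760*√2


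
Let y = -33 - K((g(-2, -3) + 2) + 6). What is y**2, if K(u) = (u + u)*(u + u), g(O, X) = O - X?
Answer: 127449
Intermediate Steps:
K(u) = 4*u**2 (K(u) = (2*u)*(2*u) = 4*u**2)
y = -357 (y = -33 - 4*(((-2 - 1*(-3)) + 2) + 6)**2 = -33 - 4*(((-2 + 3) + 2) + 6)**2 = -33 - 4*((1 + 2) + 6)**2 = -33 - 4*(3 + 6)**2 = -33 - 4*9**2 = -33 - 4*81 = -33 - 1*324 = -33 - 324 = -357)
y**2 = (-357)**2 = 127449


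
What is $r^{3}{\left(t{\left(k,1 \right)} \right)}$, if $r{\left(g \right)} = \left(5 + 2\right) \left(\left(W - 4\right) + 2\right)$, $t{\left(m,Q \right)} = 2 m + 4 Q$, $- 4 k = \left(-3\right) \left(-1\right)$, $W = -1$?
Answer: $-9261$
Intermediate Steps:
$k = - \frac{3}{4}$ ($k = - \frac{\left(-3\right) \left(-1\right)}{4} = \left(- \frac{1}{4}\right) 3 = - \frac{3}{4} \approx -0.75$)
$r{\left(g \right)} = -21$ ($r{\left(g \right)} = \left(5 + 2\right) \left(\left(-1 - 4\right) + 2\right) = 7 \left(-5 + 2\right) = 7 \left(-3\right) = -21$)
$r^{3}{\left(t{\left(k,1 \right)} \right)} = \left(-21\right)^{3} = -9261$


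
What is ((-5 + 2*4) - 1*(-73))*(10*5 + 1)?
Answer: 3876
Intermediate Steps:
((-5 + 2*4) - 1*(-73))*(10*5 + 1) = ((-5 + 8) + 73)*(50 + 1) = (3 + 73)*51 = 76*51 = 3876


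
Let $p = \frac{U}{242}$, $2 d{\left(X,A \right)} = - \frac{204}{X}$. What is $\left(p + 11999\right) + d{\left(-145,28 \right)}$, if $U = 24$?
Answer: $\frac{210536537}{17545} \approx 12000.0$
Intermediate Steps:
$d{\left(X,A \right)} = - \frac{102}{X}$ ($d{\left(X,A \right)} = \frac{\left(-204\right) \frac{1}{X}}{2} = - \frac{102}{X}$)
$p = \frac{12}{121}$ ($p = \frac{24}{242} = 24 \cdot \frac{1}{242} = \frac{12}{121} \approx 0.099174$)
$\left(p + 11999\right) + d{\left(-145,28 \right)} = \left(\frac{12}{121} + 11999\right) - \frac{102}{-145} = \frac{1451891}{121} - - \frac{102}{145} = \frac{1451891}{121} + \frac{102}{145} = \frac{210536537}{17545}$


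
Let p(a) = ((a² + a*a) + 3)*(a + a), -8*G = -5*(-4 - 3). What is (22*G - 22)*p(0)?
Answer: 0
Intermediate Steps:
G = -35/8 (G = -(-5)*(-4 - 3)/8 = -(-5)*(-7)/8 = -⅛*35 = -35/8 ≈ -4.3750)
p(a) = 2*a*(3 + 2*a²) (p(a) = ((a² + a²) + 3)*(2*a) = (2*a² + 3)*(2*a) = (3 + 2*a²)*(2*a) = 2*a*(3 + 2*a²))
(22*G - 22)*p(0) = (22*(-35/8) - 22)*(4*0³ + 6*0) = (-385/4 - 22)*(4*0 + 0) = -473*(0 + 0)/4 = -473/4*0 = 0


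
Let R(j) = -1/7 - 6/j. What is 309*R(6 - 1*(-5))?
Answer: -16377/77 ≈ -212.69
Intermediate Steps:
R(j) = -1/7 - 6/j (R(j) = -1*1/7 - 6/j = -1/7 - 6/j)
309*R(6 - 1*(-5)) = 309*((-42 - (6 - 1*(-5)))/(7*(6 - 1*(-5)))) = 309*((-42 - (6 + 5))/(7*(6 + 5))) = 309*((1/7)*(-42 - 1*11)/11) = 309*((1/7)*(1/11)*(-42 - 11)) = 309*((1/7)*(1/11)*(-53)) = 309*(-53/77) = -16377/77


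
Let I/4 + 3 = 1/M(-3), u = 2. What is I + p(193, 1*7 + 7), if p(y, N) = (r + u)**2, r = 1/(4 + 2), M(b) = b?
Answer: -311/36 ≈ -8.6389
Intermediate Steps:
r = 1/6 ≈ 0.16667
p(y, N) = 169/36 (p(y, N) = (1/6 + 2)**2 = (13/6)**2 = 169/36)
I = -40/3 (I = -12 + 4/(-3) = -12 + 4*(-1/3) = -12 - 4/3 = -40/3 ≈ -13.333)
I + p(193, 1*7 + 7) = -40/3 + 169/36 = -311/36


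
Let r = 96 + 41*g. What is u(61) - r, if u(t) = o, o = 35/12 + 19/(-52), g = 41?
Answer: -138407/78 ≈ -1774.4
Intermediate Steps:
r = 1777 (r = 96 + 41*41 = 96 + 1681 = 1777)
o = 199/78 (o = 35*(1/12) + 19*(-1/52) = 35/12 - 19/52 = 199/78 ≈ 2.5513)
u(t) = 199/78
u(61) - r = 199/78 - 1*1777 = 199/78 - 1777 = -138407/78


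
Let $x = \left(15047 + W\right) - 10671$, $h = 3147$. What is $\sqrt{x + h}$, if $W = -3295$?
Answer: $2 \sqrt{1057} \approx 65.023$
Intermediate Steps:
$x = 1081$ ($x = \left(15047 - 3295\right) - 10671 = 11752 - 10671 = 1081$)
$\sqrt{x + h} = \sqrt{1081 + 3147} = \sqrt{4228} = 2 \sqrt{1057}$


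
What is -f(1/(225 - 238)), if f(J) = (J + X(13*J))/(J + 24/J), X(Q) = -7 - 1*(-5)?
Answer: -27/4057 ≈ -0.0066552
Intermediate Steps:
X(Q) = -2 (X(Q) = -7 + 5 = -2)
f(J) = (-2 + J)/(J + 24/J) (f(J) = (J - 2)/(J + 24/J) = (-2 + J)/(J + 24/J))
-f(1/(225 - 238)) = -(-2 + 1/(225 - 238))/((225 - 238)*(24 + (1/(225 - 238))²)) = -(-2 + 1/(-13))/((-13)*(24 + (1/(-13))²)) = -(-1)*(-2 - 1/13)/(13*(24 + (-1/13)²)) = -(-1)*(-27)/(13*(24 + 1/169)*13) = -(-1)*(-27)/(13*4057/169*13) = -(-1)*169*(-27)/(13*4057*13) = -1*27/4057 = -27/4057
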